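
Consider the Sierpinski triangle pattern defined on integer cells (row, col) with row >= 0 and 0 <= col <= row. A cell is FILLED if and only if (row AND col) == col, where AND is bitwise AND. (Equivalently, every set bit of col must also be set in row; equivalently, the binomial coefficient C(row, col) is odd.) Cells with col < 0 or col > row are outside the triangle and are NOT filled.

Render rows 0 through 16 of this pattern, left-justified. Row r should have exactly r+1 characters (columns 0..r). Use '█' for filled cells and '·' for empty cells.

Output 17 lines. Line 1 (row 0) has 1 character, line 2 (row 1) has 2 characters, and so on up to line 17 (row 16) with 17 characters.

r0=0: █
r1=1: ██
r2=10: █·█
r3=11: ████
r4=100: █···█
r5=101: ██··██
r6=110: █·█·█·█
r7=111: ████████
r8=1000: █·······█
r9=1001: ██······██
r10=1010: █·█·····█·█
r11=1011: ████····████
r12=1100: █···█···█···█
r13=1101: ██··██··██··██
r14=1110: █·█·█·█·█·█·█·█
r15=1111: ████████████████
r16=10000: █···············█

Answer: █
██
█·█
████
█···█
██··██
█·█·█·█
████████
█·······█
██······██
█·█·····█·█
████····████
█···█···█···█
██··██··██··██
█·█·█·█·█·█·█·█
████████████████
█···············█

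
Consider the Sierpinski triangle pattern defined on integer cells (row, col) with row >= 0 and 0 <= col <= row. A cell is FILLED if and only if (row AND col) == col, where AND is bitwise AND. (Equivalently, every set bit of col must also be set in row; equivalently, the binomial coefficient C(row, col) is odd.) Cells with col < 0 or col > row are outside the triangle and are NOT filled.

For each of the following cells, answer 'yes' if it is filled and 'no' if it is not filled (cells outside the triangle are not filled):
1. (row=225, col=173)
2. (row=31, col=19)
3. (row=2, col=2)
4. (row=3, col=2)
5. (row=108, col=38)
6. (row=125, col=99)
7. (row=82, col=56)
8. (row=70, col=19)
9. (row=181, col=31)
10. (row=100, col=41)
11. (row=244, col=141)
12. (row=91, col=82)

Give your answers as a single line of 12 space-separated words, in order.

(225,173): row=0b11100001, col=0b10101101, row AND col = 0b10100001 = 161; 161 != 173 -> empty
(31,19): row=0b11111, col=0b10011, row AND col = 0b10011 = 19; 19 == 19 -> filled
(2,2): row=0b10, col=0b10, row AND col = 0b10 = 2; 2 == 2 -> filled
(3,2): row=0b11, col=0b10, row AND col = 0b10 = 2; 2 == 2 -> filled
(108,38): row=0b1101100, col=0b100110, row AND col = 0b100100 = 36; 36 != 38 -> empty
(125,99): row=0b1111101, col=0b1100011, row AND col = 0b1100001 = 97; 97 != 99 -> empty
(82,56): row=0b1010010, col=0b111000, row AND col = 0b10000 = 16; 16 != 56 -> empty
(70,19): row=0b1000110, col=0b10011, row AND col = 0b10 = 2; 2 != 19 -> empty
(181,31): row=0b10110101, col=0b11111, row AND col = 0b10101 = 21; 21 != 31 -> empty
(100,41): row=0b1100100, col=0b101001, row AND col = 0b100000 = 32; 32 != 41 -> empty
(244,141): row=0b11110100, col=0b10001101, row AND col = 0b10000100 = 132; 132 != 141 -> empty
(91,82): row=0b1011011, col=0b1010010, row AND col = 0b1010010 = 82; 82 == 82 -> filled

Answer: no yes yes yes no no no no no no no yes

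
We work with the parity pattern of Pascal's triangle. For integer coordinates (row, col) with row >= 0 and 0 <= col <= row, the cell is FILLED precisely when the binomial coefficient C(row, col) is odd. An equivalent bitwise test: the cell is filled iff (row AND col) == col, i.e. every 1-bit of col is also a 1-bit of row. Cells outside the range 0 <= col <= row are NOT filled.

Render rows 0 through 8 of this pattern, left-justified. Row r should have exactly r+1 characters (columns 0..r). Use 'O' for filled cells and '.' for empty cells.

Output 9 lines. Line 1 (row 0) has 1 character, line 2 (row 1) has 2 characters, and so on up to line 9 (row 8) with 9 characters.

Answer: O
OO
O.O
OOOO
O...O
OO..OO
O.O.O.O
OOOOOOOO
O.......O

Derivation:
r0=0: O
r1=1: OO
r2=10: O.O
r3=11: OOOO
r4=100: O...O
r5=101: OO..OO
r6=110: O.O.O.O
r7=111: OOOOOOOO
r8=1000: O.......O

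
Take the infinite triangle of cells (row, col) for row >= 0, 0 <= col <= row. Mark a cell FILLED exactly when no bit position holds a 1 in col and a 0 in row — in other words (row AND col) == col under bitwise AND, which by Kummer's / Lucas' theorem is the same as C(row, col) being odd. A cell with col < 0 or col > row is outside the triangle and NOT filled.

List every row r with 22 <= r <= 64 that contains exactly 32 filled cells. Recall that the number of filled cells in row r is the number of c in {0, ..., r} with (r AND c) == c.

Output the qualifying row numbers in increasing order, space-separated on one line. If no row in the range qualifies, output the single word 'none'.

Answer: 31 47 55 59 61 62

Derivation:
Row r has 2^popcount(r) filled cells, so we need popcount(r) = log2(32) = 5.
Scan r = 22..64 and keep those with exactly 5 one-bits:
r=22=10110 popcount=3 -> skip
r=23=10111 popcount=4 -> skip
r=24=11000 popcount=2 -> skip
r=25=11001 popcount=3 -> skip
r=26=11010 popcount=3 -> skip
r=27=11011 popcount=4 -> skip
r=28=11100 popcount=3 -> skip
r=29=11101 popcount=4 -> skip
r=30=11110 popcount=4 -> skip
r=31=11111 popcount=5 -> KEEP
r=32=100000 popcount=1 -> skip
r=33=100001 popcount=2 -> skip
r=34=100010 popcount=2 -> skip
r=35=100011 popcount=3 -> skip
r=36=100100 popcount=2 -> skip
r=37=100101 popcount=3 -> skip
r=38=100110 popcount=3 -> skip
r=39=100111 popcount=4 -> skip
r=40=101000 popcount=2 -> skip
r=41=101001 popcount=3 -> skip
r=42=101010 popcount=3 -> skip
r=43=101011 popcount=4 -> skip
r=44=101100 popcount=3 -> skip
r=45=101101 popcount=4 -> skip
r=46=101110 popcount=4 -> skip
r=47=101111 popcount=5 -> KEEP
r=48=110000 popcount=2 -> skip
r=49=110001 popcount=3 -> skip
r=50=110010 popcount=3 -> skip
r=51=110011 popcount=4 -> skip
r=52=110100 popcount=3 -> skip
r=53=110101 popcount=4 -> skip
r=54=110110 popcount=4 -> skip
r=55=110111 popcount=5 -> KEEP
r=56=111000 popcount=3 -> skip
r=57=111001 popcount=4 -> skip
r=58=111010 popcount=4 -> skip
r=59=111011 popcount=5 -> KEEP
r=60=111100 popcount=4 -> skip
r=61=111101 popcount=5 -> KEEP
r=62=111110 popcount=5 -> KEEP
r=63=111111 popcount=6 -> skip
r=64=1000000 popcount=1 -> skip
Kept rows: 31 47 55 59 61 62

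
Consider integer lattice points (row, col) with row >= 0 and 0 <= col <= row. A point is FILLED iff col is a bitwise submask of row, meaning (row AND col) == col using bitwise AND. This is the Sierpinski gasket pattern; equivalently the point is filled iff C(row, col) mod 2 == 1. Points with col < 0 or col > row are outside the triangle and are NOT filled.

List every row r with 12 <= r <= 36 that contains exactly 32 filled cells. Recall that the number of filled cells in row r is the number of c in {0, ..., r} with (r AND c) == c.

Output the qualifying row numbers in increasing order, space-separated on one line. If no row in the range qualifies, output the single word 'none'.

Answer: 31

Derivation:
Row r has 2^popcount(r) filled cells, so we need popcount(r) = log2(32) = 5.
Scan r = 12..36 and keep those with exactly 5 one-bits:
r=12=1100 popcount=2 -> skip
r=13=1101 popcount=3 -> skip
r=14=1110 popcount=3 -> skip
r=15=1111 popcount=4 -> skip
r=16=10000 popcount=1 -> skip
r=17=10001 popcount=2 -> skip
r=18=10010 popcount=2 -> skip
r=19=10011 popcount=3 -> skip
r=20=10100 popcount=2 -> skip
r=21=10101 popcount=3 -> skip
r=22=10110 popcount=3 -> skip
r=23=10111 popcount=4 -> skip
r=24=11000 popcount=2 -> skip
r=25=11001 popcount=3 -> skip
r=26=11010 popcount=3 -> skip
r=27=11011 popcount=4 -> skip
r=28=11100 popcount=3 -> skip
r=29=11101 popcount=4 -> skip
r=30=11110 popcount=4 -> skip
r=31=11111 popcount=5 -> KEEP
r=32=100000 popcount=1 -> skip
r=33=100001 popcount=2 -> skip
r=34=100010 popcount=2 -> skip
r=35=100011 popcount=3 -> skip
r=36=100100 popcount=2 -> skip
Kept rows: 31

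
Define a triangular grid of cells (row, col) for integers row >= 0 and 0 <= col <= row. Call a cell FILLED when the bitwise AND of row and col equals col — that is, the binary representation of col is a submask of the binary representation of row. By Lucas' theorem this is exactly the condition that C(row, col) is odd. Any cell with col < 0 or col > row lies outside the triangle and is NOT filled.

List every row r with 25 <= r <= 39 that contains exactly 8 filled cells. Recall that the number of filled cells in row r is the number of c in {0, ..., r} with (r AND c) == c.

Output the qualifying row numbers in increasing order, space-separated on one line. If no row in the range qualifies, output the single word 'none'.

Row r has 2^popcount(r) filled cells, so we need popcount(r) = log2(8) = 3.
Scan r = 25..39 and keep those with exactly 3 one-bits:
r=25=11001 popcount=3 -> KEEP
r=26=11010 popcount=3 -> KEEP
r=27=11011 popcount=4 -> skip
r=28=11100 popcount=3 -> KEEP
r=29=11101 popcount=4 -> skip
r=30=11110 popcount=4 -> skip
r=31=11111 popcount=5 -> skip
r=32=100000 popcount=1 -> skip
r=33=100001 popcount=2 -> skip
r=34=100010 popcount=2 -> skip
r=35=100011 popcount=3 -> KEEP
r=36=100100 popcount=2 -> skip
r=37=100101 popcount=3 -> KEEP
r=38=100110 popcount=3 -> KEEP
r=39=100111 popcount=4 -> skip
Kept rows: 25 26 28 35 37 38

Answer: 25 26 28 35 37 38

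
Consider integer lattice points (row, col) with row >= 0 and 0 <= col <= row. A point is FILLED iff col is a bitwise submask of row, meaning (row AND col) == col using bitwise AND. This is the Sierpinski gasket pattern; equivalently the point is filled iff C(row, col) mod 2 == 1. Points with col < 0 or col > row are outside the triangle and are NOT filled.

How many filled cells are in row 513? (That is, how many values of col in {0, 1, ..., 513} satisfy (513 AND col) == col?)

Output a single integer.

Answer: 4

Derivation:
513 in binary = 1000000001
popcount(513) = number of 1-bits in 1000000001 = 2
A col c satisfies (513 AND c) == c iff every set bit of c is also set in 513; each of the 2 set bits of 513 can independently be on or off in c.
count = 2^2 = 4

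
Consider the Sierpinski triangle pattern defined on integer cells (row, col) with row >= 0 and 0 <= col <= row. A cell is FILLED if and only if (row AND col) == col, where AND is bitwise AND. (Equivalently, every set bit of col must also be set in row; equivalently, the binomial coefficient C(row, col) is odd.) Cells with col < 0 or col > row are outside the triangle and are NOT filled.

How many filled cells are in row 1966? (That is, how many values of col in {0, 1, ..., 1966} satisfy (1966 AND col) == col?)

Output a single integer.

Answer: 256

Derivation:
1966 in binary = 11110101110
popcount(1966) = number of 1-bits in 11110101110 = 8
A col c satisfies (1966 AND c) == c iff every set bit of c is also set in 1966; each of the 8 set bits of 1966 can independently be on or off in c.
count = 2^8 = 256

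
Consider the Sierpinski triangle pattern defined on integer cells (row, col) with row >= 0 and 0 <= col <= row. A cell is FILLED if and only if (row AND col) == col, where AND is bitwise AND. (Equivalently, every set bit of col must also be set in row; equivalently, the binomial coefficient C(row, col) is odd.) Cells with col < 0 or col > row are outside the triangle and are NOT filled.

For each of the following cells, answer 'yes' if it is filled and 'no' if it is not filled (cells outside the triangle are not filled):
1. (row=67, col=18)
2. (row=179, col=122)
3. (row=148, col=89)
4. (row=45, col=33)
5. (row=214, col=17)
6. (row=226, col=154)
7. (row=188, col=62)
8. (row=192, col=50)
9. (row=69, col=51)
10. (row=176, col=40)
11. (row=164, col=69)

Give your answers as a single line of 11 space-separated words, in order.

Answer: no no no yes no no no no no no no

Derivation:
(67,18): row=0b1000011, col=0b10010, row AND col = 0b10 = 2; 2 != 18 -> empty
(179,122): row=0b10110011, col=0b1111010, row AND col = 0b110010 = 50; 50 != 122 -> empty
(148,89): row=0b10010100, col=0b1011001, row AND col = 0b10000 = 16; 16 != 89 -> empty
(45,33): row=0b101101, col=0b100001, row AND col = 0b100001 = 33; 33 == 33 -> filled
(214,17): row=0b11010110, col=0b10001, row AND col = 0b10000 = 16; 16 != 17 -> empty
(226,154): row=0b11100010, col=0b10011010, row AND col = 0b10000010 = 130; 130 != 154 -> empty
(188,62): row=0b10111100, col=0b111110, row AND col = 0b111100 = 60; 60 != 62 -> empty
(192,50): row=0b11000000, col=0b110010, row AND col = 0b0 = 0; 0 != 50 -> empty
(69,51): row=0b1000101, col=0b110011, row AND col = 0b1 = 1; 1 != 51 -> empty
(176,40): row=0b10110000, col=0b101000, row AND col = 0b100000 = 32; 32 != 40 -> empty
(164,69): row=0b10100100, col=0b1000101, row AND col = 0b100 = 4; 4 != 69 -> empty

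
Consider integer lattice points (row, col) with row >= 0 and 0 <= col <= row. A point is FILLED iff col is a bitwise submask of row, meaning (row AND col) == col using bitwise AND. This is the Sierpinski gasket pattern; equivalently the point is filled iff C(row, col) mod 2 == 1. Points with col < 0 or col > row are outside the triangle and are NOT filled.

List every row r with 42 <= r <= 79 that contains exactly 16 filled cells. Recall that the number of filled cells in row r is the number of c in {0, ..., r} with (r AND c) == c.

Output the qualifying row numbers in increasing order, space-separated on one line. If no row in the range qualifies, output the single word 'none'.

Row r has 2^popcount(r) filled cells, so we need popcount(r) = log2(16) = 4.
Scan r = 42..79 and keep those with exactly 4 one-bits:
r=42=101010 popcount=3 -> skip
r=43=101011 popcount=4 -> KEEP
r=44=101100 popcount=3 -> skip
r=45=101101 popcount=4 -> KEEP
r=46=101110 popcount=4 -> KEEP
r=47=101111 popcount=5 -> skip
r=48=110000 popcount=2 -> skip
r=49=110001 popcount=3 -> skip
r=50=110010 popcount=3 -> skip
r=51=110011 popcount=4 -> KEEP
r=52=110100 popcount=3 -> skip
r=53=110101 popcount=4 -> KEEP
r=54=110110 popcount=4 -> KEEP
r=55=110111 popcount=5 -> skip
r=56=111000 popcount=3 -> skip
r=57=111001 popcount=4 -> KEEP
r=58=111010 popcount=4 -> KEEP
r=59=111011 popcount=5 -> skip
r=60=111100 popcount=4 -> KEEP
r=61=111101 popcount=5 -> skip
r=62=111110 popcount=5 -> skip
r=63=111111 popcount=6 -> skip
r=64=1000000 popcount=1 -> skip
r=65=1000001 popcount=2 -> skip
r=66=1000010 popcount=2 -> skip
r=67=1000011 popcount=3 -> skip
r=68=1000100 popcount=2 -> skip
r=69=1000101 popcount=3 -> skip
r=70=1000110 popcount=3 -> skip
r=71=1000111 popcount=4 -> KEEP
r=72=1001000 popcount=2 -> skip
r=73=1001001 popcount=3 -> skip
r=74=1001010 popcount=3 -> skip
r=75=1001011 popcount=4 -> KEEP
r=76=1001100 popcount=3 -> skip
r=77=1001101 popcount=4 -> KEEP
r=78=1001110 popcount=4 -> KEEP
r=79=1001111 popcount=5 -> skip
Kept rows: 43 45 46 51 53 54 57 58 60 71 75 77 78

Answer: 43 45 46 51 53 54 57 58 60 71 75 77 78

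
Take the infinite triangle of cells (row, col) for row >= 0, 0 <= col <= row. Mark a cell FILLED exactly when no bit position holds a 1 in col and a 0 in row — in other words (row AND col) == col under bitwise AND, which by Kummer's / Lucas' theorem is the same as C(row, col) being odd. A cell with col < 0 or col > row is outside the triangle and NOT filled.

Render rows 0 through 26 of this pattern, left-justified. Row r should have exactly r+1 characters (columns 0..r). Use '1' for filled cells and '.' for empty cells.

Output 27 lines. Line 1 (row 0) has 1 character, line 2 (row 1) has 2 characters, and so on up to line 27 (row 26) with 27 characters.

Answer: 1
11
1.1
1111
1...1
11..11
1.1.1.1
11111111
1.......1
11......11
1.1.....1.1
1111....1111
1...1...1...1
11..11..11..11
1.1.1.1.1.1.1.1
1111111111111111
1...............1
11..............11
1.1.............1.1
1111............1111
1...1...........1...1
11..11..........11..11
1.1.1.1.........1.1.1.1
11111111........11111111
1.......1.......1.......1
11......11......11......11
1.1.....1.1.....1.1.....1.1

Derivation:
r0=0: 1
r1=1: 11
r2=10: 1.1
r3=11: 1111
r4=100: 1...1
r5=101: 11..11
r6=110: 1.1.1.1
r7=111: 11111111
r8=1000: 1.......1
r9=1001: 11......11
r10=1010: 1.1.....1.1
r11=1011: 1111....1111
r12=1100: 1...1...1...1
r13=1101: 11..11..11..11
r14=1110: 1.1.1.1.1.1.1.1
r15=1111: 1111111111111111
r16=10000: 1...............1
r17=10001: 11..............11
r18=10010: 1.1.............1.1
r19=10011: 1111............1111
r20=10100: 1...1...........1...1
r21=10101: 11..11..........11..11
r22=10110: 1.1.1.1.........1.1.1.1
r23=10111: 11111111........11111111
r24=11000: 1.......1.......1.......1
r25=11001: 11......11......11......11
r26=11010: 1.1.....1.1.....1.1.....1.1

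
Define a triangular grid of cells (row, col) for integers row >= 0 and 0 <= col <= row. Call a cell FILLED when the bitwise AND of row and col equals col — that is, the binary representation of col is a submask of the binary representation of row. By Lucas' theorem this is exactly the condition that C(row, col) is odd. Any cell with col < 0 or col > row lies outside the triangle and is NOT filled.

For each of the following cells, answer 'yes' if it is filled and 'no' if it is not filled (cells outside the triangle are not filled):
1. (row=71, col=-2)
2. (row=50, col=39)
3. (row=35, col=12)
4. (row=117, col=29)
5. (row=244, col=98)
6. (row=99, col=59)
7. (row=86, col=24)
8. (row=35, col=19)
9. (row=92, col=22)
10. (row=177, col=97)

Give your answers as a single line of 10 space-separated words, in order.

(71,-2): col outside [0, 71] -> not filled
(50,39): row=0b110010, col=0b100111, row AND col = 0b100010 = 34; 34 != 39 -> empty
(35,12): row=0b100011, col=0b1100, row AND col = 0b0 = 0; 0 != 12 -> empty
(117,29): row=0b1110101, col=0b11101, row AND col = 0b10101 = 21; 21 != 29 -> empty
(244,98): row=0b11110100, col=0b1100010, row AND col = 0b1100000 = 96; 96 != 98 -> empty
(99,59): row=0b1100011, col=0b111011, row AND col = 0b100011 = 35; 35 != 59 -> empty
(86,24): row=0b1010110, col=0b11000, row AND col = 0b10000 = 16; 16 != 24 -> empty
(35,19): row=0b100011, col=0b10011, row AND col = 0b11 = 3; 3 != 19 -> empty
(92,22): row=0b1011100, col=0b10110, row AND col = 0b10100 = 20; 20 != 22 -> empty
(177,97): row=0b10110001, col=0b1100001, row AND col = 0b100001 = 33; 33 != 97 -> empty

Answer: no no no no no no no no no no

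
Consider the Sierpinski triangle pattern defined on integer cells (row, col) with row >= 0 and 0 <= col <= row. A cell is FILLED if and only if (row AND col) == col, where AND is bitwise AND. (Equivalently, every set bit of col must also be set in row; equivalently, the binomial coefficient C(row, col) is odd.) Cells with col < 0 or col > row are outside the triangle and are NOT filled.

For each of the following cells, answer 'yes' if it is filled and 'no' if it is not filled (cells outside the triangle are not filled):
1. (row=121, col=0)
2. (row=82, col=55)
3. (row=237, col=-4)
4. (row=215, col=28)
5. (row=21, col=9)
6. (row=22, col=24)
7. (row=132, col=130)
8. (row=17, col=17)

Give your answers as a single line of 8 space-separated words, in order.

Answer: yes no no no no no no yes

Derivation:
(121,0): row=0b1111001, col=0b0, row AND col = 0b0 = 0; 0 == 0 -> filled
(82,55): row=0b1010010, col=0b110111, row AND col = 0b10010 = 18; 18 != 55 -> empty
(237,-4): col outside [0, 237] -> not filled
(215,28): row=0b11010111, col=0b11100, row AND col = 0b10100 = 20; 20 != 28 -> empty
(21,9): row=0b10101, col=0b1001, row AND col = 0b1 = 1; 1 != 9 -> empty
(22,24): col outside [0, 22] -> not filled
(132,130): row=0b10000100, col=0b10000010, row AND col = 0b10000000 = 128; 128 != 130 -> empty
(17,17): row=0b10001, col=0b10001, row AND col = 0b10001 = 17; 17 == 17 -> filled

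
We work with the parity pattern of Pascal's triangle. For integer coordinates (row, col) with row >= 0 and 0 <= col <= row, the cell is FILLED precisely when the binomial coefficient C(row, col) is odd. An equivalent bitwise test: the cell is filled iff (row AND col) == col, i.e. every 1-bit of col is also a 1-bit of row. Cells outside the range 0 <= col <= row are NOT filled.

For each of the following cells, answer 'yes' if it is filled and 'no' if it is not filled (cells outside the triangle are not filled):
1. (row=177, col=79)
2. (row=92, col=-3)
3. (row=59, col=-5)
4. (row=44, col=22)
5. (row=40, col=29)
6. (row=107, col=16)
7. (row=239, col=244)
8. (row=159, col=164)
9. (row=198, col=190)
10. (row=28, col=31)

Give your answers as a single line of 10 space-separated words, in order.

(177,79): row=0b10110001, col=0b1001111, row AND col = 0b1 = 1; 1 != 79 -> empty
(92,-3): col outside [0, 92] -> not filled
(59,-5): col outside [0, 59] -> not filled
(44,22): row=0b101100, col=0b10110, row AND col = 0b100 = 4; 4 != 22 -> empty
(40,29): row=0b101000, col=0b11101, row AND col = 0b1000 = 8; 8 != 29 -> empty
(107,16): row=0b1101011, col=0b10000, row AND col = 0b0 = 0; 0 != 16 -> empty
(239,244): col outside [0, 239] -> not filled
(159,164): col outside [0, 159] -> not filled
(198,190): row=0b11000110, col=0b10111110, row AND col = 0b10000110 = 134; 134 != 190 -> empty
(28,31): col outside [0, 28] -> not filled

Answer: no no no no no no no no no no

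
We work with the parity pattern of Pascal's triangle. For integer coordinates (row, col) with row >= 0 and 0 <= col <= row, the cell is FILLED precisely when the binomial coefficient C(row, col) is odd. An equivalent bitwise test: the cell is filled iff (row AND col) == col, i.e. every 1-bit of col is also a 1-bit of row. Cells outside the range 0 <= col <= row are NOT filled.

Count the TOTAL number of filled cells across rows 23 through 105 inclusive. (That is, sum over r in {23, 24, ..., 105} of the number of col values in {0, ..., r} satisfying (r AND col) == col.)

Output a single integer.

Answer: 1228

Derivation:
r23=10111 pc4: +16 =16
r24=11000 pc2: +4 =20
r25=11001 pc3: +8 =28
r26=11010 pc3: +8 =36
r27=11011 pc4: +16 =52
r28=11100 pc3: +8 =60
r29=11101 pc4: +16 =76
r30=11110 pc4: +16 =92
r31=11111 pc5: +32 =124
r32=100000 pc1: +2 =126
r33=100001 pc2: +4 =130
r34=100010 pc2: +4 =134
r35=100011 pc3: +8 =142
r36=100100 pc2: +4 =146
r37=100101 pc3: +8 =154
r38=100110 pc3: +8 =162
r39=100111 pc4: +16 =178
r40=101000 pc2: +4 =182
r41=101001 pc3: +8 =190
r42=101010 pc3: +8 =198
r43=101011 pc4: +16 =214
r44=101100 pc3: +8 =222
r45=101101 pc4: +16 =238
r46=101110 pc4: +16 =254
r47=101111 pc5: +32 =286
r48=110000 pc2: +4 =290
r49=110001 pc3: +8 =298
r50=110010 pc3: +8 =306
r51=110011 pc4: +16 =322
r52=110100 pc3: +8 =330
r53=110101 pc4: +16 =346
r54=110110 pc4: +16 =362
r55=110111 pc5: +32 =394
r56=111000 pc3: +8 =402
r57=111001 pc4: +16 =418
r58=111010 pc4: +16 =434
r59=111011 pc5: +32 =466
r60=111100 pc4: +16 =482
r61=111101 pc5: +32 =514
r62=111110 pc5: +32 =546
r63=111111 pc6: +64 =610
r64=1000000 pc1: +2 =612
r65=1000001 pc2: +4 =616
r66=1000010 pc2: +4 =620
r67=1000011 pc3: +8 =628
r68=1000100 pc2: +4 =632
r69=1000101 pc3: +8 =640
r70=1000110 pc3: +8 =648
r71=1000111 pc4: +16 =664
r72=1001000 pc2: +4 =668
r73=1001001 pc3: +8 =676
r74=1001010 pc3: +8 =684
r75=1001011 pc4: +16 =700
r76=1001100 pc3: +8 =708
r77=1001101 pc4: +16 =724
r78=1001110 pc4: +16 =740
r79=1001111 pc5: +32 =772
r80=1010000 pc2: +4 =776
r81=1010001 pc3: +8 =784
r82=1010010 pc3: +8 =792
r83=1010011 pc4: +16 =808
r84=1010100 pc3: +8 =816
r85=1010101 pc4: +16 =832
r86=1010110 pc4: +16 =848
r87=1010111 pc5: +32 =880
r88=1011000 pc3: +8 =888
r89=1011001 pc4: +16 =904
r90=1011010 pc4: +16 =920
r91=1011011 pc5: +32 =952
r92=1011100 pc4: +16 =968
r93=1011101 pc5: +32 =1000
r94=1011110 pc5: +32 =1032
r95=1011111 pc6: +64 =1096
r96=1100000 pc2: +4 =1100
r97=1100001 pc3: +8 =1108
r98=1100010 pc3: +8 =1116
r99=1100011 pc4: +16 =1132
r100=1100100 pc3: +8 =1140
r101=1100101 pc4: +16 =1156
r102=1100110 pc4: +16 =1172
r103=1100111 pc5: +32 =1204
r104=1101000 pc3: +8 =1212
r105=1101001 pc4: +16 =1228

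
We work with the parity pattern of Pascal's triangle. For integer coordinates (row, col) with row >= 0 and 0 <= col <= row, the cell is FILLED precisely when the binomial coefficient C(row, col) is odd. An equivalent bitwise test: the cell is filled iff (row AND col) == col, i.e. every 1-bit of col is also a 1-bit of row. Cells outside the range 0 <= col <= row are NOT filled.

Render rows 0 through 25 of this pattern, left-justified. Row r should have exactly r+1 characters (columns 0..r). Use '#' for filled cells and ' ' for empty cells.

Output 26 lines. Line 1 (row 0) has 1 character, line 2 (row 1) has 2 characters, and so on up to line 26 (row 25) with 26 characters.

r0=0: #
r1=1: ##
r2=10: # #
r3=11: ####
r4=100: #   #
r5=101: ##  ##
r6=110: # # # #
r7=111: ########
r8=1000: #       #
r9=1001: ##      ##
r10=1010: # #     # #
r11=1011: ####    ####
r12=1100: #   #   #   #
r13=1101: ##  ##  ##  ##
r14=1110: # # # # # # # #
r15=1111: ################
r16=10000: #               #
r17=10001: ##              ##
r18=10010: # #             # #
r19=10011: ####            ####
r20=10100: #   #           #   #
r21=10101: ##  ##          ##  ##
r22=10110: # # # #         # # # #
r23=10111: ########        ########
r24=11000: #       #       #       #
r25=11001: ##      ##      ##      ##

Answer: #
##
# #
####
#   #
##  ##
# # # #
########
#       #
##      ##
# #     # #
####    ####
#   #   #   #
##  ##  ##  ##
# # # # # # # #
################
#               #
##              ##
# #             # #
####            ####
#   #           #   #
##  ##          ##  ##
# # # #         # # # #
########        ########
#       #       #       #
##      ##      ##      ##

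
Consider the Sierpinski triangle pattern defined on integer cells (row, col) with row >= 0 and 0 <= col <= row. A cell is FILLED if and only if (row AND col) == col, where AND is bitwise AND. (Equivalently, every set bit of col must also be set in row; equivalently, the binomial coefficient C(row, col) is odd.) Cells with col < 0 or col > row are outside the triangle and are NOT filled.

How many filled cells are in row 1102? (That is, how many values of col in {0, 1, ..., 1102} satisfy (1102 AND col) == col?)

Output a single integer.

1102 in binary = 10001001110
popcount(1102) = number of 1-bits in 10001001110 = 5
A col c satisfies (1102 AND c) == c iff every set bit of c is also set in 1102; each of the 5 set bits of 1102 can independently be on or off in c.
count = 2^5 = 32

Answer: 32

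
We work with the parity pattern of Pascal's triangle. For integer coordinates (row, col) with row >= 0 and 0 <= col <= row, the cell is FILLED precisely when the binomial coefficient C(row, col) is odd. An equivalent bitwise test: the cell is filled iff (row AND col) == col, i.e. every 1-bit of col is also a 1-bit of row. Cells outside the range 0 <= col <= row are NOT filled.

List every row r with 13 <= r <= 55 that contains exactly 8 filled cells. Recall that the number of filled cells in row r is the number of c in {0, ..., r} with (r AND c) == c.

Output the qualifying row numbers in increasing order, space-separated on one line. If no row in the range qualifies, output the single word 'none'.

Row r has 2^popcount(r) filled cells, so we need popcount(r) = log2(8) = 3.
Scan r = 13..55 and keep those with exactly 3 one-bits:
r=13=1101 popcount=3 -> KEEP
r=14=1110 popcount=3 -> KEEP
r=15=1111 popcount=4 -> skip
r=16=10000 popcount=1 -> skip
r=17=10001 popcount=2 -> skip
r=18=10010 popcount=2 -> skip
r=19=10011 popcount=3 -> KEEP
r=20=10100 popcount=2 -> skip
r=21=10101 popcount=3 -> KEEP
r=22=10110 popcount=3 -> KEEP
r=23=10111 popcount=4 -> skip
r=24=11000 popcount=2 -> skip
r=25=11001 popcount=3 -> KEEP
r=26=11010 popcount=3 -> KEEP
r=27=11011 popcount=4 -> skip
r=28=11100 popcount=3 -> KEEP
r=29=11101 popcount=4 -> skip
r=30=11110 popcount=4 -> skip
r=31=11111 popcount=5 -> skip
r=32=100000 popcount=1 -> skip
r=33=100001 popcount=2 -> skip
r=34=100010 popcount=2 -> skip
r=35=100011 popcount=3 -> KEEP
r=36=100100 popcount=2 -> skip
r=37=100101 popcount=3 -> KEEP
r=38=100110 popcount=3 -> KEEP
r=39=100111 popcount=4 -> skip
r=40=101000 popcount=2 -> skip
r=41=101001 popcount=3 -> KEEP
r=42=101010 popcount=3 -> KEEP
r=43=101011 popcount=4 -> skip
r=44=101100 popcount=3 -> KEEP
r=45=101101 popcount=4 -> skip
r=46=101110 popcount=4 -> skip
r=47=101111 popcount=5 -> skip
r=48=110000 popcount=2 -> skip
r=49=110001 popcount=3 -> KEEP
r=50=110010 popcount=3 -> KEEP
r=51=110011 popcount=4 -> skip
r=52=110100 popcount=3 -> KEEP
r=53=110101 popcount=4 -> skip
r=54=110110 popcount=4 -> skip
r=55=110111 popcount=5 -> skip
Kept rows: 13 14 19 21 22 25 26 28 35 37 38 41 42 44 49 50 52

Answer: 13 14 19 21 22 25 26 28 35 37 38 41 42 44 49 50 52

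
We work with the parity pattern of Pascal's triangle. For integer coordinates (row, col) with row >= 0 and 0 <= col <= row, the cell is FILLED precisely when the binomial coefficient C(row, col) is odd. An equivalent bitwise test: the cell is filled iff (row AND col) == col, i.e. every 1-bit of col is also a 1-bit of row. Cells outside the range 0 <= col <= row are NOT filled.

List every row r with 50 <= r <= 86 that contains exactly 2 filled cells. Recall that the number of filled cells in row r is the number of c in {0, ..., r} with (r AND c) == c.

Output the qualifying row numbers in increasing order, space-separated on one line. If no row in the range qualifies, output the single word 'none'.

Row r has 2^popcount(r) filled cells, so we need popcount(r) = log2(2) = 1.
Scan r = 50..86 and keep those with exactly 1 one-bits:
r=50=110010 popcount=3 -> skip
r=51=110011 popcount=4 -> skip
r=52=110100 popcount=3 -> skip
r=53=110101 popcount=4 -> skip
r=54=110110 popcount=4 -> skip
r=55=110111 popcount=5 -> skip
r=56=111000 popcount=3 -> skip
r=57=111001 popcount=4 -> skip
r=58=111010 popcount=4 -> skip
r=59=111011 popcount=5 -> skip
r=60=111100 popcount=4 -> skip
r=61=111101 popcount=5 -> skip
r=62=111110 popcount=5 -> skip
r=63=111111 popcount=6 -> skip
r=64=1000000 popcount=1 -> KEEP
r=65=1000001 popcount=2 -> skip
r=66=1000010 popcount=2 -> skip
r=67=1000011 popcount=3 -> skip
r=68=1000100 popcount=2 -> skip
r=69=1000101 popcount=3 -> skip
r=70=1000110 popcount=3 -> skip
r=71=1000111 popcount=4 -> skip
r=72=1001000 popcount=2 -> skip
r=73=1001001 popcount=3 -> skip
r=74=1001010 popcount=3 -> skip
r=75=1001011 popcount=4 -> skip
r=76=1001100 popcount=3 -> skip
r=77=1001101 popcount=4 -> skip
r=78=1001110 popcount=4 -> skip
r=79=1001111 popcount=5 -> skip
r=80=1010000 popcount=2 -> skip
r=81=1010001 popcount=3 -> skip
r=82=1010010 popcount=3 -> skip
r=83=1010011 popcount=4 -> skip
r=84=1010100 popcount=3 -> skip
r=85=1010101 popcount=4 -> skip
r=86=1010110 popcount=4 -> skip
Kept rows: 64

Answer: 64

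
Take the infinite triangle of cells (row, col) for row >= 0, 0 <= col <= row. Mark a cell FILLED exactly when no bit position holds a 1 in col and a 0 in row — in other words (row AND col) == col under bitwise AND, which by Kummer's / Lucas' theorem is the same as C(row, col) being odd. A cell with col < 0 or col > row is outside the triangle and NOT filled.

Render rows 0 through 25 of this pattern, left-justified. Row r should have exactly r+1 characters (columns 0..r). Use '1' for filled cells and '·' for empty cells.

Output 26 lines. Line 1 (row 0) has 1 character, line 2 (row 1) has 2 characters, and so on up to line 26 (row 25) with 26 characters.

Answer: 1
11
1·1
1111
1···1
11··11
1·1·1·1
11111111
1·······1
11······11
1·1·····1·1
1111····1111
1···1···1···1
11··11··11··11
1·1·1·1·1·1·1·1
1111111111111111
1···············1
11··············11
1·1·············1·1
1111············1111
1···1···········1···1
11··11··········11··11
1·1·1·1·········1·1·1·1
11111111········11111111
1·······1·······1·······1
11······11······11······11

Derivation:
r0=0: 1
r1=1: 11
r2=10: 1·1
r3=11: 1111
r4=100: 1···1
r5=101: 11··11
r6=110: 1·1·1·1
r7=111: 11111111
r8=1000: 1·······1
r9=1001: 11······11
r10=1010: 1·1·····1·1
r11=1011: 1111····1111
r12=1100: 1···1···1···1
r13=1101: 11··11··11··11
r14=1110: 1·1·1·1·1·1·1·1
r15=1111: 1111111111111111
r16=10000: 1···············1
r17=10001: 11··············11
r18=10010: 1·1·············1·1
r19=10011: 1111············1111
r20=10100: 1···1···········1···1
r21=10101: 11··11··········11··11
r22=10110: 1·1·1·1·········1·1·1·1
r23=10111: 11111111········11111111
r24=11000: 1·······1·······1·······1
r25=11001: 11······11······11······11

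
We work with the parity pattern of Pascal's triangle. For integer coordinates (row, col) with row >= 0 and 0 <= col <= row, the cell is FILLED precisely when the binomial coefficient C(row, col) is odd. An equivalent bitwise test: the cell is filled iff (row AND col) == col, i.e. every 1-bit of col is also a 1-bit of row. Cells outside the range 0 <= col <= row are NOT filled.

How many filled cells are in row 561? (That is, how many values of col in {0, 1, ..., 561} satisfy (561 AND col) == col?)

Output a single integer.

Answer: 16

Derivation:
561 in binary = 1000110001
popcount(561) = number of 1-bits in 1000110001 = 4
A col c satisfies (561 AND c) == c iff every set bit of c is also set in 561; each of the 4 set bits of 561 can independently be on or off in c.
count = 2^4 = 16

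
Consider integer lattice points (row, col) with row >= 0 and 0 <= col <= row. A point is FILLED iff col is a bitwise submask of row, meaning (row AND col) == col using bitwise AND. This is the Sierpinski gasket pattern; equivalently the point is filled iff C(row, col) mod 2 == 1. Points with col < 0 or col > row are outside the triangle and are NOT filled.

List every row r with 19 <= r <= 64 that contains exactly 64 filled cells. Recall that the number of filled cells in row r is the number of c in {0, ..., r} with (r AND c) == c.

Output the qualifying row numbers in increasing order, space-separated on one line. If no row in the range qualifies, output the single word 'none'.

Answer: 63

Derivation:
Row r has 2^popcount(r) filled cells, so we need popcount(r) = log2(64) = 6.
Scan r = 19..64 and keep those with exactly 6 one-bits:
r=19=10011 popcount=3 -> skip
r=20=10100 popcount=2 -> skip
r=21=10101 popcount=3 -> skip
r=22=10110 popcount=3 -> skip
r=23=10111 popcount=4 -> skip
r=24=11000 popcount=2 -> skip
r=25=11001 popcount=3 -> skip
r=26=11010 popcount=3 -> skip
r=27=11011 popcount=4 -> skip
r=28=11100 popcount=3 -> skip
r=29=11101 popcount=4 -> skip
r=30=11110 popcount=4 -> skip
r=31=11111 popcount=5 -> skip
r=32=100000 popcount=1 -> skip
r=33=100001 popcount=2 -> skip
r=34=100010 popcount=2 -> skip
r=35=100011 popcount=3 -> skip
r=36=100100 popcount=2 -> skip
r=37=100101 popcount=3 -> skip
r=38=100110 popcount=3 -> skip
r=39=100111 popcount=4 -> skip
r=40=101000 popcount=2 -> skip
r=41=101001 popcount=3 -> skip
r=42=101010 popcount=3 -> skip
r=43=101011 popcount=4 -> skip
r=44=101100 popcount=3 -> skip
r=45=101101 popcount=4 -> skip
r=46=101110 popcount=4 -> skip
r=47=101111 popcount=5 -> skip
r=48=110000 popcount=2 -> skip
r=49=110001 popcount=3 -> skip
r=50=110010 popcount=3 -> skip
r=51=110011 popcount=4 -> skip
r=52=110100 popcount=3 -> skip
r=53=110101 popcount=4 -> skip
r=54=110110 popcount=4 -> skip
r=55=110111 popcount=5 -> skip
r=56=111000 popcount=3 -> skip
r=57=111001 popcount=4 -> skip
r=58=111010 popcount=4 -> skip
r=59=111011 popcount=5 -> skip
r=60=111100 popcount=4 -> skip
r=61=111101 popcount=5 -> skip
r=62=111110 popcount=5 -> skip
r=63=111111 popcount=6 -> KEEP
r=64=1000000 popcount=1 -> skip
Kept rows: 63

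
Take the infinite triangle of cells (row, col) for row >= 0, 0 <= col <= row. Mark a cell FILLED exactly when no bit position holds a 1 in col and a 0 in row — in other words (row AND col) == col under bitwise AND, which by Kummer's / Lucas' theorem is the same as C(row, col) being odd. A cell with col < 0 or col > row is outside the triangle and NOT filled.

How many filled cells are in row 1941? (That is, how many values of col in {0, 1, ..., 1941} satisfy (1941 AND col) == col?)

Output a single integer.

1941 in binary = 11110010101
popcount(1941) = number of 1-bits in 11110010101 = 7
A col c satisfies (1941 AND c) == c iff every set bit of c is also set in 1941; each of the 7 set bits of 1941 can independently be on or off in c.
count = 2^7 = 128

Answer: 128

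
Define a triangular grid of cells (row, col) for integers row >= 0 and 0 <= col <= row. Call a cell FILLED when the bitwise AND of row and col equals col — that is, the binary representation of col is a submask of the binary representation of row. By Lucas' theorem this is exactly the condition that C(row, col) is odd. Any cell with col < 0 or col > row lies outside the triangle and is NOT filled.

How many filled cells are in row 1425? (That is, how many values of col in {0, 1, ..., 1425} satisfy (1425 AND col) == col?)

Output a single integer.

1425 in binary = 10110010001
popcount(1425) = number of 1-bits in 10110010001 = 5
A col c satisfies (1425 AND c) == c iff every set bit of c is also set in 1425; each of the 5 set bits of 1425 can independently be on or off in c.
count = 2^5 = 32

Answer: 32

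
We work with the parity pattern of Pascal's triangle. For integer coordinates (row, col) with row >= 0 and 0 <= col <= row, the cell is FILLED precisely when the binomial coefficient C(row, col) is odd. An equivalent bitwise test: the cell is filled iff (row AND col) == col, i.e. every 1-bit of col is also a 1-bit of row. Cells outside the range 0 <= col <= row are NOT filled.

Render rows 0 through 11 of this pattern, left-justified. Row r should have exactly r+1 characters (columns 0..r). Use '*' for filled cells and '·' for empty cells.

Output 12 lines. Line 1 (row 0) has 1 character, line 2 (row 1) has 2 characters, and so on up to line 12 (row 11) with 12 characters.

Answer: *
**
*·*
****
*···*
**··**
*·*·*·*
********
*·······*
**······**
*·*·····*·*
****····****

Derivation:
r0=0: *
r1=1: **
r2=10: *·*
r3=11: ****
r4=100: *···*
r5=101: **··**
r6=110: *·*·*·*
r7=111: ********
r8=1000: *·······*
r9=1001: **······**
r10=1010: *·*·····*·*
r11=1011: ****····****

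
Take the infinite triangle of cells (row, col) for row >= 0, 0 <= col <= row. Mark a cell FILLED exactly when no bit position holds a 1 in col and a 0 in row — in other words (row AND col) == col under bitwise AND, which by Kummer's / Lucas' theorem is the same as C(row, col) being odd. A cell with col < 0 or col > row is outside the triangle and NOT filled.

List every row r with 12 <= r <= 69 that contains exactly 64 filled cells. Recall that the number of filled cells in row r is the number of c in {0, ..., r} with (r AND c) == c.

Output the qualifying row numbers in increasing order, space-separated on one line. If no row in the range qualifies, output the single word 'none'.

Row r has 2^popcount(r) filled cells, so we need popcount(r) = log2(64) = 6.
Scan r = 12..69 and keep those with exactly 6 one-bits:
r=12=1100 popcount=2 -> skip
r=13=1101 popcount=3 -> skip
r=14=1110 popcount=3 -> skip
r=15=1111 popcount=4 -> skip
r=16=10000 popcount=1 -> skip
r=17=10001 popcount=2 -> skip
r=18=10010 popcount=2 -> skip
r=19=10011 popcount=3 -> skip
r=20=10100 popcount=2 -> skip
r=21=10101 popcount=3 -> skip
r=22=10110 popcount=3 -> skip
r=23=10111 popcount=4 -> skip
r=24=11000 popcount=2 -> skip
r=25=11001 popcount=3 -> skip
r=26=11010 popcount=3 -> skip
r=27=11011 popcount=4 -> skip
r=28=11100 popcount=3 -> skip
r=29=11101 popcount=4 -> skip
r=30=11110 popcount=4 -> skip
r=31=11111 popcount=5 -> skip
r=32=100000 popcount=1 -> skip
r=33=100001 popcount=2 -> skip
r=34=100010 popcount=2 -> skip
r=35=100011 popcount=3 -> skip
r=36=100100 popcount=2 -> skip
r=37=100101 popcount=3 -> skip
r=38=100110 popcount=3 -> skip
r=39=100111 popcount=4 -> skip
r=40=101000 popcount=2 -> skip
r=41=101001 popcount=3 -> skip
r=42=101010 popcount=3 -> skip
r=43=101011 popcount=4 -> skip
r=44=101100 popcount=3 -> skip
r=45=101101 popcount=4 -> skip
r=46=101110 popcount=4 -> skip
r=47=101111 popcount=5 -> skip
r=48=110000 popcount=2 -> skip
r=49=110001 popcount=3 -> skip
r=50=110010 popcount=3 -> skip
r=51=110011 popcount=4 -> skip
r=52=110100 popcount=3 -> skip
r=53=110101 popcount=4 -> skip
r=54=110110 popcount=4 -> skip
r=55=110111 popcount=5 -> skip
r=56=111000 popcount=3 -> skip
r=57=111001 popcount=4 -> skip
r=58=111010 popcount=4 -> skip
r=59=111011 popcount=5 -> skip
r=60=111100 popcount=4 -> skip
r=61=111101 popcount=5 -> skip
r=62=111110 popcount=5 -> skip
r=63=111111 popcount=6 -> KEEP
r=64=1000000 popcount=1 -> skip
r=65=1000001 popcount=2 -> skip
r=66=1000010 popcount=2 -> skip
r=67=1000011 popcount=3 -> skip
r=68=1000100 popcount=2 -> skip
r=69=1000101 popcount=3 -> skip
Kept rows: 63

Answer: 63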